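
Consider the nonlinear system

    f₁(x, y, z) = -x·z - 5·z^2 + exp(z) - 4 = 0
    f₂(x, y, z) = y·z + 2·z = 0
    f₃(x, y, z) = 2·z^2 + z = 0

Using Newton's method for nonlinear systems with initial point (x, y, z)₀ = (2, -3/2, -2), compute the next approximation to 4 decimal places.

(4.1600, -1.7857, -1.1429)

At (2, -3/2, -2): F = (-19.864665, -1.0000, 6.0000).
Jacobian J = [[-z, 0, -x - 10·z + exp(z)], [0, z, y + 2], [0, 0, 4·z + 1]].
At the point, J = [[2.0000, 0.0000, 18.135335], [0.0000, -2.0000, 0.5000], [0.0000, 0.0000, -7.0000]] (det J = 28.0000).
Solving J·Δ = −F gives Δ = (2.1600, -0.2857, 0.8571).
Then the next iterate is (x, y, z)₁ = (4.1600, -1.7857, -1.1429).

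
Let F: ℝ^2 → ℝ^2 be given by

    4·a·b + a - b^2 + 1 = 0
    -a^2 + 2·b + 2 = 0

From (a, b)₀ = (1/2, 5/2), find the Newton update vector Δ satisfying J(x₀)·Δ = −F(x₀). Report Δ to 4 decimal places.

(-1.0921, -3.9211)

At (1/2, 5/2): F = (0.2500, 6.7500).
Jacobian J = [[4·b + 1, 4·a - 2·b], [-2·a, 2]].
At the point, J = [[11.0000, -3.0000], [-1.0000, 2.0000]] (det J = 19.0000).
Solving J·Δ = −F gives Δ = (-1.0921, -3.9211).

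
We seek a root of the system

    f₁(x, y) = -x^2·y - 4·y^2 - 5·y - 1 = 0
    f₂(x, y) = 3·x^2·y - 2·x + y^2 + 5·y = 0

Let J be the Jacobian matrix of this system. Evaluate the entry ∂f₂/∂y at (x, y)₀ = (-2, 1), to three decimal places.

19.000

∂f₂/∂y = 3·x^2 + 2·y + 5.
At (-2, 1) this is 19.000.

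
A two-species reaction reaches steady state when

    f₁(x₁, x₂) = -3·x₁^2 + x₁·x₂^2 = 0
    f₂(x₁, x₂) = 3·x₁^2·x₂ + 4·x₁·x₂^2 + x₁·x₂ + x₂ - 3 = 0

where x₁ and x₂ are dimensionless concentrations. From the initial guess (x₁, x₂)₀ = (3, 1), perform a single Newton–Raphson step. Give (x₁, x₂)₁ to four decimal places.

At (3, 1): F = (-24.0000, 40.0000).
Jacobian J = [[-6·x₁ + x₂^2, 2·x₁·x₂], [6·x₁·x₂ + 4·x₂^2 + x₂, 3·x₁^2 + 8·x₁·x₂ + x₁ + 1]].
At the point, J = [[-17.0000, 6.0000], [23.0000, 55.0000]] (det J = -1073.0000).
Solving J·Δ = −F gives Δ = (-1.4539, -0.1193).
Then the next iterate is (x₁, x₂)₁ = (1.5461, 0.8807).

(1.5461, 0.8807)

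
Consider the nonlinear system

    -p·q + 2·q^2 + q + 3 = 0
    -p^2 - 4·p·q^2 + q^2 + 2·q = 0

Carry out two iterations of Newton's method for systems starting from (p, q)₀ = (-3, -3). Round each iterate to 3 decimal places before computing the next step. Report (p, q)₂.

At (-3, -3): F = (9.000, 102.000).
Jacobian J = [[-q, -p + 4·q + 1], [-2·p - 4·q^2, -8·p·q + 2·q + 2]].
At the point, J = [[3.000, -8.000], [-30.000, -76.000]] (det J = -468.000).
Solving J·Δ = −F gives Δ = (0.282, 1.231).
Then the next iterate is (p, q)₁ = (-2.718, -1.769).
Round to (-2.718, -1.769) and repeat: F = (2.68158, 26.22625), J = [[1.769, -3.358], [-7.08144, -40.00314]].
Δ = (-0.203, 0.692), so (p, q)₂ = (-2.921, -1.077).

(-2.921, -1.077)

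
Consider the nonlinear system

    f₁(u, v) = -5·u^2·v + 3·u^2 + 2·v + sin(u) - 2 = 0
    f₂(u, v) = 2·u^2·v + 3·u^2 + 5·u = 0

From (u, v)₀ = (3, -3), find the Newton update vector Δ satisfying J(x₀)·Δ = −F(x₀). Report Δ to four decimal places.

At (3, -3): F = (154.141120, -12.0000).
Jacobian J = [[-10·u·v + 6·u + cos(u), -5·u^2 + 2], [4·u·v + 6·u + 5, 2·u^2]].
At the point, J = [[107.010008, -43.0000], [-13.0000, 18.0000]] (det J = 1367.180135).
Solving J·Δ = −F gives Δ = (-1.6520, -0.5264).

(-1.6520, -0.5264)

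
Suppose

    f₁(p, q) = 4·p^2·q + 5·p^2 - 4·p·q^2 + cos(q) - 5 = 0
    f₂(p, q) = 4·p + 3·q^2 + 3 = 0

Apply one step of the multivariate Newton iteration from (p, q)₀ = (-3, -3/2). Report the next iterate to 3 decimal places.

(2.015, 0.479)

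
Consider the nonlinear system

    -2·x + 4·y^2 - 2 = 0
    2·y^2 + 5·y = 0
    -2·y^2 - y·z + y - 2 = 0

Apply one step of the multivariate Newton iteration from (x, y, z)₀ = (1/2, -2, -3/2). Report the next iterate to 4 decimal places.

At (1/2, -2, -3/2): F = (13.0000, -2.0000, -15.0000).
Jacobian J = [[-2, 8·y, 0], [0, 4·y + 5, 0], [0, -4·y - z + 1, -y]].
At the point, J = [[-2.0000, -16.0000, 0.0000], [0.0000, -3.0000, 0.0000], [0.0000, 10.5000, 2.0000]] (det J = 12.0000).
Solving J·Δ = −F gives Δ = (11.8333, -0.6667, 11.0000).
Then the next iterate is (x, y, z)₁ = (12.3333, -2.6667, 9.5000).

(12.3333, -2.6667, 9.5000)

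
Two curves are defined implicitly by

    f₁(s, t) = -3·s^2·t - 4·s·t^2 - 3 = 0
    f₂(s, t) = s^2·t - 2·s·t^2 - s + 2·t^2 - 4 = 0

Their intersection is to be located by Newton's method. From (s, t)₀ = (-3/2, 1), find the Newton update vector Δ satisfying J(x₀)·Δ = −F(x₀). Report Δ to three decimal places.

At (-3/2, 1): F = (-3.750, 4.750).
Jacobian J = [[-6·s·t - 4·t^2, -3·s^2 - 8·s·t], [2·s·t - 2·t^2 - 1, s^2 - 4·s·t + 4·t]].
At the point, J = [[5.000, 5.250], [-6.000, 12.250]] (det J = 92.750).
Solving J·Δ = −F gives Δ = (0.764, -0.013).

(0.764, -0.013)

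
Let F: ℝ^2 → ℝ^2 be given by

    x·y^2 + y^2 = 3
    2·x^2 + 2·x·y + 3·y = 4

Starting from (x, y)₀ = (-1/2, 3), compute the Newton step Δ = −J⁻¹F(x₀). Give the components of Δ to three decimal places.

(0.750, -2.750)

At (-1/2, 3): F = (1.500, 2.500).
Jacobian J = [[y^2, 2·x·y + 2·y], [4·x + 2·y, 2·x + 3]].
At the point, J = [[9.000, 3.000], [4.000, 2.000]] (det J = 6.000).
Solving J·Δ = −F gives Δ = (0.750, -2.750).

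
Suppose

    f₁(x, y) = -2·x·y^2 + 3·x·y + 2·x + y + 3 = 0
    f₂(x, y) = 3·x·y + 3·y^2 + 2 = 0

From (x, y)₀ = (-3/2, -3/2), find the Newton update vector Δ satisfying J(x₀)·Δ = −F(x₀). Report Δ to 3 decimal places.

At (-3/2, -3/2): F = (12.000, 15.500).
Jacobian J = [[-2·y^2 + 3·y + 2, -4·x·y + 3·x + 1], [3·y, 3·x + 6·y]].
At the point, J = [[-7.000, -12.500], [-4.500, -13.500]] (det J = 38.250).
Solving J·Δ = −F gives Δ = (-0.830, 1.425).

(-0.830, 1.425)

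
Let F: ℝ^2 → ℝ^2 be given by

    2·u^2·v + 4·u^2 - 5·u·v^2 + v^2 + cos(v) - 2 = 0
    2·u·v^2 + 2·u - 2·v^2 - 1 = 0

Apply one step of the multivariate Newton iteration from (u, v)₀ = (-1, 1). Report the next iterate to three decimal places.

At (-1, 1): F = (10.54030, -7.000).
Jacobian J = [[4·u·v + 8·u - 5·v^2, 2·u^2 - 10·u·v + 2·v - sin(v)], [2·v^2 + 2, 4·u·v - 4·v]].
At the point, J = [[-17.000, 13.15853], [4.000, -8.000]] (det J = 83.36588).
Solving J·Δ = −F gives Δ = (-0.093, -0.922).
Then the next iterate is (u, v)₁ = (-1.093, 0.078).

(-1.093, 0.078)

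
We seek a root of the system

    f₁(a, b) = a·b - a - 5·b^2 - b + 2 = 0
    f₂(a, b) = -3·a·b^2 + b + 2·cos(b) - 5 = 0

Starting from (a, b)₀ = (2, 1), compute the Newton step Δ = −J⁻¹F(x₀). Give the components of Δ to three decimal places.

At (2, 1): F = (-4.000, -8.91940).
Jacobian J = [[b - 1, a - 10·b - 1], [-3·b^2, -6·a·b - 2·sin(b) + 1]].
At the point, J = [[0.000, -9.000], [-3.000, -12.68294]] (det J = -27.000).
Solving J·Δ = −F gives Δ = (-1.094, -0.444).

(-1.094, -0.444)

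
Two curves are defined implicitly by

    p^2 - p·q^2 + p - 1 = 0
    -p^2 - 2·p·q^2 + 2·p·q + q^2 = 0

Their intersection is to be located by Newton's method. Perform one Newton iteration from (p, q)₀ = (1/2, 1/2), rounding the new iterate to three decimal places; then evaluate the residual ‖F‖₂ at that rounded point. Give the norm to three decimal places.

0.053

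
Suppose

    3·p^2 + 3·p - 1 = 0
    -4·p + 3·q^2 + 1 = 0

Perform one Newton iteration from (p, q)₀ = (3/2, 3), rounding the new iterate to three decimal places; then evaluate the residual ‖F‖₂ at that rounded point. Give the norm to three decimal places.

At (3/2, 3): F = (10.250, 22.000).
Jacobian J = [[6·p + 3, 0], [-4, 6·q]].
At the point, J = [[12.000, 0.000], [-4.000, 18.000]] (det J = 216.000).
Solving J·Δ = −F gives Δ = (-0.854, -1.412).
Then the next iterate is (p, q)₁ = (0.646, 1.588).
Re-evaluating at (0.646, 1.588): F = (2.18995, 5.98123), so ‖F‖₂ = 6.370.

6.370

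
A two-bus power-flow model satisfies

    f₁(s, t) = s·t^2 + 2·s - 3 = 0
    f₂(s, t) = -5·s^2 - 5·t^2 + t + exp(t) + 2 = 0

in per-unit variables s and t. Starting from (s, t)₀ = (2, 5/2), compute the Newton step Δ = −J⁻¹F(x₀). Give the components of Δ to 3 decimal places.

At (2, 5/2): F = (13.500, -34.56751).
Jacobian J = [[t^2 + 2, 2·s·t], [-10·s, -10·t + exp(t) + 1]].
At the point, J = [[8.250, 10.000], [-20.000, -11.81751]] (det J = 102.50558).
Solving J·Δ = −F gives Δ = (-1.816, 0.148).

(-1.816, 0.148)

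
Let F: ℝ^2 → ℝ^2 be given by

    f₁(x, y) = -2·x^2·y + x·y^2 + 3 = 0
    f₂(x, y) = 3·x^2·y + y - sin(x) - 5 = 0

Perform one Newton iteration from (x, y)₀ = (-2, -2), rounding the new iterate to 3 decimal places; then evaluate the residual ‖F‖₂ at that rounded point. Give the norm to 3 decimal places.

11.269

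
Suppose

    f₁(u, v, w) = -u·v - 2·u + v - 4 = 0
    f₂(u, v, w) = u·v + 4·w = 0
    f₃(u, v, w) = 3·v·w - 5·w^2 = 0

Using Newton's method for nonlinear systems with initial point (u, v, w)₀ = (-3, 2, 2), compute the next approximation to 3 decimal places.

(-7.100, -4.600, -1.400)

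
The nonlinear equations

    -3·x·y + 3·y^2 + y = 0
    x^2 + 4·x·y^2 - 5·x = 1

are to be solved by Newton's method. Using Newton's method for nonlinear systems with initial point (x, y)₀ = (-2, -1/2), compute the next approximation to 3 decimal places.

At (-2, -1/2): F = (-2.750, 11.000).
Jacobian J = [[-3·y, -3·x + 6·y + 1], [2·x + 4·y^2 - 5, 8·x·y]].
At the point, J = [[1.500, 4.000], [-8.000, 8.000]] (det J = 44.000).
Solving J·Δ = −F gives Δ = (1.500, 0.125).
Then the next iterate is (x, y)₁ = (-0.500, -0.375).

(-0.500, -0.375)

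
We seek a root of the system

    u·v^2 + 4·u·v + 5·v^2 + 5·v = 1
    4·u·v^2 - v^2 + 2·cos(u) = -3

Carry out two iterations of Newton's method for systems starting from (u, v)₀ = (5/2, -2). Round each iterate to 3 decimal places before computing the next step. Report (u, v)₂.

(0.016, -1.248)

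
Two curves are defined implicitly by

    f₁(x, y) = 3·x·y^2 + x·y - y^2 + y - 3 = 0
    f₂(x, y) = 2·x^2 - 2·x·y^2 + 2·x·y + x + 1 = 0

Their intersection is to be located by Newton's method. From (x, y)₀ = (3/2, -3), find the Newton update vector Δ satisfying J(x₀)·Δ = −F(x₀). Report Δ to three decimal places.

(0.504, 1.789)

At (3/2, -3): F = (21.000, -29.000).
Jacobian J = [[3·y^2 + y, 6·x·y + x - 2·y + 1], [4·x - 2·y^2 + 2·y + 1, -4·x·y + 2·x]].
At the point, J = [[24.000, -18.500], [-17.000, 21.000]] (det J = 189.500).
Solving J·Δ = −F gives Δ = (0.504, 1.789).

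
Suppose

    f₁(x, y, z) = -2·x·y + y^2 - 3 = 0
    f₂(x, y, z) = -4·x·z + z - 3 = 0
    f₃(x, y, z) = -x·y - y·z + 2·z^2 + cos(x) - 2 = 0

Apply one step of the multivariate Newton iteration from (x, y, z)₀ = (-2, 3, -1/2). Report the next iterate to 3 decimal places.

(3.924, 4.754, -0.983)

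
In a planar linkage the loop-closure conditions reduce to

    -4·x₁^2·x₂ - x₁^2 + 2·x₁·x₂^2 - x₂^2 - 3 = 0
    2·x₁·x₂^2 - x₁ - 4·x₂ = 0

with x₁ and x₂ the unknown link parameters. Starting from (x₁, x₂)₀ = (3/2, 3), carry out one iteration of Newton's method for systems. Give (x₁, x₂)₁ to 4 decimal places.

(0.8043, 2.8804)

At (3/2, 3): F = (-14.2500, 13.5000).
Jacobian J = [[-8·x₁·x₂ - 2·x₁ + 2·x₂^2, -4·x₁^2 + 4·x₁·x₂ - 2·x₂], [2·x₂^2 - 1, 4·x₁·x₂ - 4]].
At the point, J = [[-21.0000, 3.0000], [17.0000, 14.0000]] (det J = -345.0000).
Solving J·Δ = −F gives Δ = (-0.6957, -0.1196).
Then the next iterate is (x₁, x₂)₁ = (0.8043, 2.8804).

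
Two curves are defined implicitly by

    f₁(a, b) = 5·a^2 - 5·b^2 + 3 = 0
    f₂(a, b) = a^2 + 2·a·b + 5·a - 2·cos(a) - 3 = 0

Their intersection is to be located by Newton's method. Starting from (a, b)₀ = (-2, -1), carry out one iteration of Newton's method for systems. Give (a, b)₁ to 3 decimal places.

(-1.720, -2.239)

At (-2, -1): F = (18.000, -4.16771).
Jacobian J = [[10·a, -10·b], [2·a + 2·b + 2·sin(a) + 5, 2·a]].
At the point, J = [[-20.000, 10.000], [-2.81859, -4.000]] (det J = 108.18595).
Solving J·Δ = −F gives Δ = (0.280, -1.239).
Then the next iterate is (a, b)₁ = (-1.720, -2.239).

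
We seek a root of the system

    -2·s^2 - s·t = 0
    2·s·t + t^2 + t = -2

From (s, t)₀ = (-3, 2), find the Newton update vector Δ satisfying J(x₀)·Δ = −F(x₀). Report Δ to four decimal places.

At (-3, 2): F = (-12.0000, -4.0000).
Jacobian J = [[-4·s - t, -s], [2·t, 2·s + 2·t + 1]].
At the point, J = [[10.0000, 3.0000], [4.0000, -1.0000]] (det J = -22.0000).
Solving J·Δ = −F gives Δ = (1.0909, 0.3636).

(1.0909, 0.3636)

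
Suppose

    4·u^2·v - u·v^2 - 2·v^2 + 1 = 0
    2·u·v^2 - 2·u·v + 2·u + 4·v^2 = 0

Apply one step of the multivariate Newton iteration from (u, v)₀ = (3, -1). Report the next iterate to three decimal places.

(2.925, -0.171)

At (3, -1): F = (-40.000, 22.000).
Jacobian J = [[8·u·v - v^2, 4·u^2 - 2·u·v - 4·v], [2·v^2 - 2·v + 2, 4·u·v - 2·u + 8·v]].
At the point, J = [[-25.000, 46.000], [6.000, -26.000]] (det J = 374.000).
Solving J·Δ = −F gives Δ = (-0.075, 0.829).
Then the next iterate is (u, v)₁ = (2.925, -0.171).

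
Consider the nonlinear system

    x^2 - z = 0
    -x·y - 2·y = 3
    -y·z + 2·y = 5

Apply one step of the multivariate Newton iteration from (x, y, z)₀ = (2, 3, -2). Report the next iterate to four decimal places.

(0.2667, 0.5500, -2.9333)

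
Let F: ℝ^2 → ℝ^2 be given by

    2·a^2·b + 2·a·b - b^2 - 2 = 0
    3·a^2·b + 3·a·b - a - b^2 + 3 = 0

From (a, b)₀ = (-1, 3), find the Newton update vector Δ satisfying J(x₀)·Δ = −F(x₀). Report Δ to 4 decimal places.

(1.5000, -3.3333)

At (-1, 3): F = (-11.0000, -5.0000).
Jacobian J = [[4·a·b + 2·b, 2·a^2 + 2·a - 2·b], [6·a·b + 3·b - 1, 3·a^2 + 3·a - 2·b]].
At the point, J = [[-6.0000, -6.0000], [-10.0000, -6.0000]] (det J = -24.0000).
Solving J·Δ = −F gives Δ = (1.5000, -3.3333).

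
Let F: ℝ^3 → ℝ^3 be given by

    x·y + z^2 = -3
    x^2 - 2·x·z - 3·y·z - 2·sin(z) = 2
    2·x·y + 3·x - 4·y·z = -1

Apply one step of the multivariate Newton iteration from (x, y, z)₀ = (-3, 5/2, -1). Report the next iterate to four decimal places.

(-0.4583, 3.0337, -0.3734)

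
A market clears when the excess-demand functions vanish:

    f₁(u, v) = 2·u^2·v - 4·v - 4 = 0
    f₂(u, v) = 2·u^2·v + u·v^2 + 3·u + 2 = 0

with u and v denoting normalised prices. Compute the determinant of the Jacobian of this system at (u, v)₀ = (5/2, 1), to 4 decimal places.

56.0000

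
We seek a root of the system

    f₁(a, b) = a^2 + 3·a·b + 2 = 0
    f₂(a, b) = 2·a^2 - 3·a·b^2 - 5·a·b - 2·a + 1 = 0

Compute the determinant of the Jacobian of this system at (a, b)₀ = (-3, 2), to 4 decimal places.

J = [[2·a + 3·b, 3·a], [4·a - 3·b^2 - 5·b - 2, -6·a·b - 5·a]].
At the point, J = [[0.0000, -9.0000], [-36.0000, 51.0000]].
det J = -324.0000.

-324.0000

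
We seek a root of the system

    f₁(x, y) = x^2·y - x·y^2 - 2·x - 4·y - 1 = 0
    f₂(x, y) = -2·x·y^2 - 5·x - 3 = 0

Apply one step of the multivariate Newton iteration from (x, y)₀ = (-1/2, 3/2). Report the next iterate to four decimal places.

At (-1/2, 3/2): F = (-4.5000, 1.7500).
Jacobian J = [[2·x·y - y^2 - 2, x^2 - 2·x·y - 4], [-2·y^2 - 5, -4·x·y]].
At the point, J = [[-5.7500, -2.2500], [-9.5000, 3.0000]] (det J = -38.6250).
Solving J·Δ = −F gives Δ = (-0.2476, -1.3673).
Then the next iterate is (x, y)₁ = (-0.7476, 0.1327).

(-0.7476, 0.1327)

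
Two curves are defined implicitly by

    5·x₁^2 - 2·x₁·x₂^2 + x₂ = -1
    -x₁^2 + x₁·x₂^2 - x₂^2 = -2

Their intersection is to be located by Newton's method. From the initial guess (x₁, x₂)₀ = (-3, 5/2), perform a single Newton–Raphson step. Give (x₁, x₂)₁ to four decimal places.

(-1.4519, 1.8482)

At (-3, 5/2): F = (86.0000, -32.0000).
Jacobian J = [[10·x₁ - 2·x₂^2, -4·x₁·x₂ + 1], [-2·x₁ + x₂^2, 2·x₁·x₂ - 2·x₂]].
At the point, J = [[-42.5000, 31.0000], [12.2500, -20.0000]] (det J = 470.2500).
Solving J·Δ = −F gives Δ = (1.5481, -0.6518).
Then the next iterate is (x₁, x₂)₁ = (-1.4519, 1.8482).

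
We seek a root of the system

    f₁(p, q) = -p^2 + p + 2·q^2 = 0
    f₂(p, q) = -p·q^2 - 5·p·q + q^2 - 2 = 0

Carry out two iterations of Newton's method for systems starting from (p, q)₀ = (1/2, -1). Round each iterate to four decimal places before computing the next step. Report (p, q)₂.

(1.2668, -0.2546)

At (1/2, -1): F = (2.2500, 1.0000).
Jacobian J = [[-2·p + 1, 4·q], [-q^2 - 5·q, -2·p·q - 5·p + 2·q]].
At the point, J = [[0.0000, -4.0000], [4.0000, -3.5000]] (det J = 16.0000).
Solving J·Δ = −F gives Δ = (0.2422, 0.5625).
Then the next iterate is (p, q)₁ = (0.7422, -0.4375).
Round to (0.7422, -0.4375) and repeat: F = (0.574152, -0.327093), J = [[-0.4844, -1.7500], [1.996094, -3.936575]].
Δ = (0.5246, 0.1829), so (p, q)₂ = (1.2668, -0.2546).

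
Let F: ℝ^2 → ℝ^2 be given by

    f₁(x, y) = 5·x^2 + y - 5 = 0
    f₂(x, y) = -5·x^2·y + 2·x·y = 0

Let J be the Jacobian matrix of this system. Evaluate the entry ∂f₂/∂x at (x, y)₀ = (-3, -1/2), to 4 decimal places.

-16.0000

∂f₂/∂x = -10·x·y + 2·y.
At (-3, -1/2) this is -16.0000.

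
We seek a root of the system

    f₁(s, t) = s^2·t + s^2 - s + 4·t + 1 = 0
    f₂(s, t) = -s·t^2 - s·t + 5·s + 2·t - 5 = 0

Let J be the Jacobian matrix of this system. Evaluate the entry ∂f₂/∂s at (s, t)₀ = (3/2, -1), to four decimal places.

∂f₂/∂s = -t^2 - t + 5.
At (3/2, -1) this is 5.0000.

5.0000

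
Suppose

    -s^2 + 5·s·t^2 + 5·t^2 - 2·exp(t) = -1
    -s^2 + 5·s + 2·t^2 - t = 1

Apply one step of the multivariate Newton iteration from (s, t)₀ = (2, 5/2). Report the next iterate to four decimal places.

At (2, 5/2): F = (66.385012, 15.0000).
Jacobian J = [[-2·s + 5·t^2, 10·s·t + 10·t - 2·exp(t)], [-2·s + 5, 4·t - 1]].
At the point, J = [[27.2500, 50.635012], [1.0000, 9.0000]] (det J = 194.614988).
Solving J·Δ = −F gives Δ = (0.8327, -1.7592).
Then the next iterate is (s, t)₁ = (2.8327, 0.7408).

(2.8327, 0.7408)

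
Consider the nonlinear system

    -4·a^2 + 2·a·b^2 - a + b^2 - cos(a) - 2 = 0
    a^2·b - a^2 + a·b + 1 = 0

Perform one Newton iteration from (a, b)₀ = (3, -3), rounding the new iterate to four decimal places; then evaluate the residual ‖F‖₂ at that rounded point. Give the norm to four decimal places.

14.1082

At (3, -3): F = (22.989992, -44.0000).
Jacobian J = [[-8·a + 2·b^2 + sin(a) - 1, 4·a·b + 2·b], [2·a·b - 2·a + b, a^2 + a]].
At the point, J = [[-6.858880, -42.0000], [-27.0000, 12.0000]] (det J = -1216.306560).
Solving J·Δ = −F gives Δ = (-1.2925, 0.7585).
Then the next iterate is (a, b)₁ = (1.7075, -2.2415).
Re-evaluating at (1.7075, -2.2415): F = (6.948936, -12.278137), so ‖F‖₂ = 14.1082.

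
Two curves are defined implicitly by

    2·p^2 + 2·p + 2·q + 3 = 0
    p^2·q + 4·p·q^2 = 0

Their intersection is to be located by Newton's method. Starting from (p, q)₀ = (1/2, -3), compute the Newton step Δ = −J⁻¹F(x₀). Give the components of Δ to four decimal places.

At (1/2, -3): F = (-1.5000, 17.2500).
Jacobian J = [[4·p + 2, 2], [2·p·q + 4·q^2, p^2 + 8·p·q]].
At the point, J = [[4.0000, 2.0000], [33.0000, -11.7500]] (det J = -113.0000).
Solving J·Δ = −F gives Δ = (-0.1493, 1.0487).

(-0.1493, 1.0487)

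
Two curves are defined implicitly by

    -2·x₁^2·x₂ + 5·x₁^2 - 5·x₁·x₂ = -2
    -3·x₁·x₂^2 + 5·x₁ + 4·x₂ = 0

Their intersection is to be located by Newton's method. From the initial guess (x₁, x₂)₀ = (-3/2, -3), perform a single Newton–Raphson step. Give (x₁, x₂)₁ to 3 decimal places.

At (-3/2, -3): F = (4.250, 21.000).
Jacobian J = [[-4·x₁·x₂ + 10·x₁ - 5·x₂, -2·x₁^2 - 5·x₁], [-3·x₂^2 + 5, -6·x₁·x₂ + 4]].
At the point, J = [[-18.000, 3.000], [-22.000, -23.000]] (det J = 480.000).
Solving J·Δ = −F gives Δ = (0.335, 0.593).
Then the next iterate is (x₁, x₂)₁ = (-1.165, -2.407).

(-1.165, -2.407)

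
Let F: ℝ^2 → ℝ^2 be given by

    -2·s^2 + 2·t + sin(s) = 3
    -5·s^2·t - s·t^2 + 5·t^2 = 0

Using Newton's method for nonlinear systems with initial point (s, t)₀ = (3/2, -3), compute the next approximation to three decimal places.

(-0.787, -3.530)

At (3/2, -3): F = (-12.50251, 65.250).
Jacobian J = [[-4·s + cos(s), 2], [-10·s·t - t^2, -5·s^2 - 2·s·t + 10·t]].
At the point, J = [[-5.92926, 2.000], [36.000, -32.250]] (det J = 119.21873).
Solving J·Δ = −F gives Δ = (-2.287, -0.530).
Then the next iterate is (s, t)₁ = (-0.787, -3.530).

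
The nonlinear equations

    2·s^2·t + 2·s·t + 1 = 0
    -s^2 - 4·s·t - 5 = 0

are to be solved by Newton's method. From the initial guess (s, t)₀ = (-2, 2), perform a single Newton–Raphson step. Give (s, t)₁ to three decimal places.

At (-2, 2): F = (9.000, 7.000).
Jacobian J = [[4·s·t + 2·t, 2·s^2 + 2·s], [-2·s - 4·t, -4·s]].
At the point, J = [[-12.000, 4.000], [-4.000, 8.000]] (det J = -80.000).
Solving J·Δ = −F gives Δ = (0.550, -0.600).
Then the next iterate is (s, t)₁ = (-1.450, 1.400).

(-1.450, 1.400)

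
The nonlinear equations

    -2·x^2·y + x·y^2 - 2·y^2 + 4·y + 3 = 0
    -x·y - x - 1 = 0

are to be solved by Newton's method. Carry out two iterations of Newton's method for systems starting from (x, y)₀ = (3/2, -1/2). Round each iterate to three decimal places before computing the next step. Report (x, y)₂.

(2.168, -1.811)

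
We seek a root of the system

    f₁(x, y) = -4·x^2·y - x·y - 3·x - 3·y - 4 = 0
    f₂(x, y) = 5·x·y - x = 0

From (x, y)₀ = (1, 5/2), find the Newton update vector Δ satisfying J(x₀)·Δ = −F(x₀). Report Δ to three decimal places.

At (1, 5/2): F = (-27.000, 11.500).
Jacobian J = [[-8·x·y - y - 3, -4·x^2 - x - 3], [5·y - 1, 5·x]].
At the point, J = [[-25.500, -8.000], [11.500, 5.000]] (det J = -35.500).
Solving J·Δ = −F gives Δ = (-1.211, 0.486).

(-1.211, 0.486)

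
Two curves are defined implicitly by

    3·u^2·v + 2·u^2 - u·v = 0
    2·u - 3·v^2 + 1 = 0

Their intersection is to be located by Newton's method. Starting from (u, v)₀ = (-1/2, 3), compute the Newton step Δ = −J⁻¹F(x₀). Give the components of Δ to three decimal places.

(0.171, -1.481)

At (-1/2, 3): F = (4.250, -27.000).
Jacobian J = [[6·u·v + 4·u - v, 3·u^2 - u], [2, -6·v]].
At the point, J = [[-14.000, 1.250], [2.000, -18.000]] (det J = 249.500).
Solving J·Δ = −F gives Δ = (0.171, -1.481).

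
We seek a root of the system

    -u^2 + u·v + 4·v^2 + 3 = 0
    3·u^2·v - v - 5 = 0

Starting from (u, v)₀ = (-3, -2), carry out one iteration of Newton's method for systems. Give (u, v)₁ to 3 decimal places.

(-2.154, -0.980)

At (-3, -2): F = (16.000, -57.000).
Jacobian J = [[-2·u + v, u + 8·v], [6·u·v, 3·u^2 - 1]].
At the point, J = [[4.000, -19.000], [36.000, 26.000]] (det J = 788.000).
Solving J·Δ = −F gives Δ = (0.846, 1.020).
Then the next iterate is (u, v)₁ = (-2.154, -0.980).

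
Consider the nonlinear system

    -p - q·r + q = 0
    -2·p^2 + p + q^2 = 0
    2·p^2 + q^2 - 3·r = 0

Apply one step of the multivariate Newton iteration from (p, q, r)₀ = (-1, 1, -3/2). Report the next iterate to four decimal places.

(-0.3333, 0.3333, -0.3333)

At (-1, 1, -3/2): F = (3.5000, -2.0000, 7.5000).
Jacobian J = [[-1, -r + 1, -q], [-4·p + 1, 2·q, 0], [4·p, 2·q, -3]].
At the point, J = [[-1.0000, 2.5000, -1.0000], [5.0000, 2.0000, 0.0000], [-4.0000, 2.0000, -3.0000]] (det J = 25.5000).
Solving J·Δ = −F gives Δ = (0.6667, -0.6667, 1.1667).
Then the next iterate is (p, q, r)₁ = (-0.3333, 0.3333, -0.3333).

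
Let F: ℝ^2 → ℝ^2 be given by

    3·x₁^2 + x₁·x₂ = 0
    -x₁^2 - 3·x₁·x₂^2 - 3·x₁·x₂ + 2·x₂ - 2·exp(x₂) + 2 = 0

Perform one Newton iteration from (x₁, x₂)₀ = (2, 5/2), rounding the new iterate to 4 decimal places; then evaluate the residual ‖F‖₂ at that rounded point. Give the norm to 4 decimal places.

21.5681

At (2, 5/2): F = (17.0000, -73.864988).
Jacobian J = [[6·x₁ + x₂, x₁], [-2·x₁ - 3·x₂^2 - 3·x₂, -6·x₁·x₂ - 3·x₁ - 2·exp(x₂) + 2]].
At the point, J = [[14.5000, 2.0000], [-30.2500, -58.364988]] (det J = -785.792325).
Solving J·Δ = −F gives Δ = (-1.0747, -0.7086).
Then the next iterate is (x₁, x₂)₁ = (0.9253, 1.7914).
Re-evaluating at (0.9253, 1.7914): F = (4.226123, -21.149994), so ‖F‖₂ = 21.5681.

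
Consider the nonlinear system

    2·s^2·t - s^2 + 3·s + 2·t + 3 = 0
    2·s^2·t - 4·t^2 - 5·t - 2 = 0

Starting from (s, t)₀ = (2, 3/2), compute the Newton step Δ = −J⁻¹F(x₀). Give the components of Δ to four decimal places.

At (2, 3/2): F = (20.0000, -6.5000).
Jacobian J = [[4·s·t - 2·s + 3, 2·s^2 + 2], [4·s·t, 2·s^2 - 8·t - 5]].
At the point, J = [[11.0000, 10.0000], [12.0000, -9.0000]] (det J = -219.0000).
Solving J·Δ = −F gives Δ = (-0.5251, -1.4224).

(-0.5251, -1.4224)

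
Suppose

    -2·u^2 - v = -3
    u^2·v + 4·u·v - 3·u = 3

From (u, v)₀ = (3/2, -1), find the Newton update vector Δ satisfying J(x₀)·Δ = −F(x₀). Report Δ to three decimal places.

At (3/2, -1): F = (-0.500, -15.750).
Jacobian J = [[-4·u, -1], [2·u·v + 4·v - 3, u^2 + 4·u]].
At the point, J = [[-6.000, -1.000], [-10.000, 8.250]] (det J = -59.500).
Solving J·Δ = −F gives Δ = (-0.334, 1.504).

(-0.334, 1.504)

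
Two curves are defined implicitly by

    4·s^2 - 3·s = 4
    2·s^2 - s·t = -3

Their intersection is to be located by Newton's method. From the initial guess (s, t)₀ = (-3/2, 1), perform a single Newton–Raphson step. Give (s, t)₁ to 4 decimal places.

(-0.8667, -2.0444)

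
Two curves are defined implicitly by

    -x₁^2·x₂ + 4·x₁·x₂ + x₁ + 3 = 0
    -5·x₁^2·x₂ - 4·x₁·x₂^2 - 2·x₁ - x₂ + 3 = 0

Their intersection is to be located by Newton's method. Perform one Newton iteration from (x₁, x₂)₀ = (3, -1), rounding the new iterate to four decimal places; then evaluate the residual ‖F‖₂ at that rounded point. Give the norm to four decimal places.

9.4294

At (3, -1): F = (3.0000, 31.0000).
Jacobian J = [[-2·x₁·x₂ + 4·x₂ + 1, -x₁^2 + 4·x₁], [-10·x₁·x₂ - 4·x₂^2 - 2, -5·x₁^2 - 8·x₁·x₂ - 1]].
At the point, J = [[3.0000, 3.0000], [24.0000, -22.0000]] (det J = -138.0000).
Solving J·Δ = −F gives Δ = (-1.1522, 0.1522).
Then the next iterate is (x₁, x₂)₁ = (1.8478, -0.8478).
Re-evaluating at (1.8478, -0.8478): F = (1.476239, 9.313158), so ‖F‖₂ = 9.4294.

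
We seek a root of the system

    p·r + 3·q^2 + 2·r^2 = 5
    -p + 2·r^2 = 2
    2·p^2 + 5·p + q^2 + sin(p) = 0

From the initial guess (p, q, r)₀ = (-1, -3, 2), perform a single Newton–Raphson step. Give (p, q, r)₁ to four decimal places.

(2.6654, -1.1993, 1.5832)

At (-1, -3, 2): F = (28.0000, 7.0000, 5.158529).
Jacobian J = [[r, 6·q, p + 4·r], [-1, 0, 4·r], [4·p + cos(p) + 5, 2·q, 0]].
At the point, J = [[2.0000, -18.0000, 7.0000], [-1.0000, 0.0000, 8.0000], [1.540302, -6.0000, 0.0000]] (det J = -83.803532).
Solving J·Δ = −F gives Δ = (3.6654, 1.8007, -0.4168).
Then the next iterate is (p, q, r)₁ = (2.6654, -1.1993, 1.5832).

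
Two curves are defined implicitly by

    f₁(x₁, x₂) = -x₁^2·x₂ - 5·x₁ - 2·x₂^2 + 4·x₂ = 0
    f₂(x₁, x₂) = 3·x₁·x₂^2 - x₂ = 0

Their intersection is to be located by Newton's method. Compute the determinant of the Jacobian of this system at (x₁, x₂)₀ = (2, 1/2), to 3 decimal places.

J = [[-2·x₁·x₂ - 5, -x₁^2 - 4·x₂ + 4], [3·x₂^2, 6·x₁·x₂ - 1]].
At the point, J = [[-7.000, -2.000], [0.750, 5.000]].
det J = -33.500.

-33.500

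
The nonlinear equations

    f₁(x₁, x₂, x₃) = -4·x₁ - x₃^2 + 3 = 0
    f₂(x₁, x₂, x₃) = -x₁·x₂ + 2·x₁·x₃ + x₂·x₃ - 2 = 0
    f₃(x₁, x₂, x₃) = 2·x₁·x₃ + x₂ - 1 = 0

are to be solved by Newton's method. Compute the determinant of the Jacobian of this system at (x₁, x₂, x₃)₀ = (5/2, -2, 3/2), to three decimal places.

J = [[-4, 0, -2·x₃], [-x₂ + 2·x₃, -x₁ + x₃, 2·x₁ + x₂], [2·x₃, 1, 2·x₁]].
At the point, J = [[-4.000, 0.000, -3.000], [5.000, -1.000, 3.000], [3.000, 1.000, 5.000]].
det J = 8.000.

8.000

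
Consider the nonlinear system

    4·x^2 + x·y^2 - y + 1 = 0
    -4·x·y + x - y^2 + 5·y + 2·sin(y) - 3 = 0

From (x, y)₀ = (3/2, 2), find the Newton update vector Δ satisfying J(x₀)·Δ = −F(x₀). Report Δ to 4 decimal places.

(-0.9130, 0.1217)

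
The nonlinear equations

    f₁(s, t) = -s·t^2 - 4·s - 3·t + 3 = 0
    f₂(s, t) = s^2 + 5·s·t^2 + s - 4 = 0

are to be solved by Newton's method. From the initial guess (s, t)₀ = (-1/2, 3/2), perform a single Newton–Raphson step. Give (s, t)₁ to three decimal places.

(-0.076, 0.819)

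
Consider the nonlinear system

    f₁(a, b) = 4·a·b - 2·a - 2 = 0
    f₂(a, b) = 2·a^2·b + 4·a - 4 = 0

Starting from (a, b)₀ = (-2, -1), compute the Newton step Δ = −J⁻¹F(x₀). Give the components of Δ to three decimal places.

At (-2, -1): F = (10.000, -20.000).
Jacobian J = [[4·b - 2, 4·a], [4·a·b + 4, 2·a^2]].
At the point, J = [[-6.000, -8.000], [12.000, 8.000]] (det J = 48.000).
Solving J·Δ = −F gives Δ = (1.667, 0.000).

(1.667, 0.000)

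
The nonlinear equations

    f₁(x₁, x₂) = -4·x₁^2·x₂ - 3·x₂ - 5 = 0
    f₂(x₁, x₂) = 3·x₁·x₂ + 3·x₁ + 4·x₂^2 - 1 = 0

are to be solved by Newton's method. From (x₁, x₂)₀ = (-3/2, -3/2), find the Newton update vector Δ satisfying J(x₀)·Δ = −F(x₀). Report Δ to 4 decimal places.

At (-3/2, -3/2): F = (13.0000, 10.2500).
Jacobian J = [[-8·x₁·x₂, -4·x₁^2 - 3], [3·x₂ + 3, 3·x₁ + 8·x₂]].
At the point, J = [[-18.0000, -12.0000], [-1.5000, -16.5000]] (det J = 279.0000).
Solving J·Δ = −F gives Δ = (0.3280, 0.5914).

(0.3280, 0.5914)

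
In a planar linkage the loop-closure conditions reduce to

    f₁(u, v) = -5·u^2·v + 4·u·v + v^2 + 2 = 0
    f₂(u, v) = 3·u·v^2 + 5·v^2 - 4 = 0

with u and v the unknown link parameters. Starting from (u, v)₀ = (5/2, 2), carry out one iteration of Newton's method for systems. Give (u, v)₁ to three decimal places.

(1.955, 1.211)

At (5/2, 2): F = (-36.500, 46.000).
Jacobian J = [[-10·u·v + 4·v, -5·u^2 + 4·u + 2·v], [3·v^2, 6·u·v + 10·v]].
At the point, J = [[-42.000, -17.250], [12.000, 50.000]] (det J = -1893.000).
Solving J·Δ = −F gives Δ = (-0.545, -0.789).
Then the next iterate is (u, v)₁ = (1.955, 1.211).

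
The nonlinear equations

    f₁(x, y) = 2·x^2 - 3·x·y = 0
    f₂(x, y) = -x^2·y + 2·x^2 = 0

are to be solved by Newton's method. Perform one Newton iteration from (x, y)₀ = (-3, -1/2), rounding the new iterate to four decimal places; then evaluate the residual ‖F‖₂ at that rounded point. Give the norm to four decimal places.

At (-3, -1/2): F = (13.5000, 22.5000).
Jacobian J = [[4·x - 3·y, -3·x], [-2·x·y + 4·x, -x^2]].
At the point, J = [[-10.5000, 9.0000], [-15.0000, -9.0000]] (det J = 229.5000).
Solving J·Δ = −F gives Δ = (1.4118, 0.1471).
Then the next iterate is (x, y)₁ = (-1.5882, -0.3529).
Re-evaluating at (-1.5882, -0.3529): F = (3.363331, 5.934906), so ‖F‖₂ = 6.8217.

6.8217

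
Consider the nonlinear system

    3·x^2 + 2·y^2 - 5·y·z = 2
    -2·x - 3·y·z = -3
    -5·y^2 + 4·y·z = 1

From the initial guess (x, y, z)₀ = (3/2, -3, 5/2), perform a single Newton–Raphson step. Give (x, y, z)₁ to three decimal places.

At (3/2, -3, 5/2): F = (60.250, 22.500, -76.000).
Jacobian J = [[6·x, 4·y - 5·z, -5·y], [-2, -3·z, -3·y], [0, -10·y + 4·z, 4·y]].
At the point, J = [[9.000, -24.500, 15.000], [-2.000, -7.500, 9.000], [0.000, 40.000, -12.000]] (det J = -3042.000).
Solving J·Δ = −F gives Δ = (-0.386, 1.499, -1.337).
Then the next iterate is (x, y, z)₁ = (1.114, -1.501, 1.163).

(1.114, -1.501, 1.163)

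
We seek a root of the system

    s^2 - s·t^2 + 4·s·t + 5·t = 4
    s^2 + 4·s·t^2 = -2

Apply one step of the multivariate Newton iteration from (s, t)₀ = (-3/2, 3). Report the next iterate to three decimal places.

At (-3/2, 3): F = (8.750, -49.750).
Jacobian J = [[2·s - t^2 + 4·t, -2·s·t + 4·s + 5], [2·s + 4·t^2, 8·s·t]].
At the point, J = [[0.000, 8.000], [33.000, -36.000]] (det J = -264.000).
Solving J·Δ = −F gives Δ = (0.314, -1.094).
Then the next iterate is (s, t)₁ = (-1.186, 1.906).

(-1.186, 1.906)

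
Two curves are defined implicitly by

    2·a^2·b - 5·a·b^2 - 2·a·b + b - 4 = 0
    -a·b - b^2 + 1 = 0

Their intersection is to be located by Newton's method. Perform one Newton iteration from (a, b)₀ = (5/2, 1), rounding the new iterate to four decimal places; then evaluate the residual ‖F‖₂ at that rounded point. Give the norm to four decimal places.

At (5/2, 1): F = (-8.0000, -2.5000).
Jacobian J = [[4·a·b - 5·b^2 - 2·b, 2·a^2 - 10·a·b - 2·a + 1], [-b, -a - 2·b]].
At the point, J = [[3.0000, -16.5000], [-1.0000, -4.5000]] (det J = -30.0000).
Solving J·Δ = −F gives Δ = (-0.1750, -0.5167).
Then the next iterate is (a, b)₁ = (2.3250, 0.4833).
Re-evaluating at (2.3250, 0.4833): F = (-3.254322, -0.357251), so ‖F‖₂ = 3.2739.

3.2739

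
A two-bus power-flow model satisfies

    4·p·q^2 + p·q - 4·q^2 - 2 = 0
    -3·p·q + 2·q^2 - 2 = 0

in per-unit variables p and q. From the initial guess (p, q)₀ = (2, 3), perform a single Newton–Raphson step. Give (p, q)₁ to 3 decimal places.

At (2, 3): F = (40.000, -2.000).
Jacobian J = [[4·q^2 + q, 8·p·q + p - 8·q], [-3·q, -3·p + 4·q]].
At the point, J = [[39.000, 26.000], [-9.000, 6.000]] (det J = 468.000).
Solving J·Δ = −F gives Δ = (-0.624, -0.603).
Then the next iterate is (p, q)₁ = (1.376, 2.397).

(1.376, 2.397)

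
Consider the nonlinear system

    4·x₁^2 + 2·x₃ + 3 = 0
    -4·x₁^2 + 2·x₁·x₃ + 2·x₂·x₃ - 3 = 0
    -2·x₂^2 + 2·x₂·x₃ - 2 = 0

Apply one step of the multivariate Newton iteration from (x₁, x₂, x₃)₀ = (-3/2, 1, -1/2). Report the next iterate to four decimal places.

At (-3/2, 1, -1/2): F = (11.0000, -11.5000, -5.0000).
Jacobian J = [[8·x₁, 0, 2], [-8·x₁ + 2·x₃, 2·x₃, 2·x₁ + 2·x₂], [0, -4·x₂ + 2·x₃, 2·x₂]].
At the point, J = [[-12.0000, 0.0000, 2.0000], [11.0000, -1.0000, -1.0000], [0.0000, -5.0000, 2.0000]] (det J = -26.0000).
Solving J·Δ = −F gives Δ = (1.0769, -0.6154, 0.9615).
Then the next iterate is (x₁, x₂, x₃)₁ = (-0.4231, 0.3846, 0.4615).

(-0.4231, 0.3846, 0.4615)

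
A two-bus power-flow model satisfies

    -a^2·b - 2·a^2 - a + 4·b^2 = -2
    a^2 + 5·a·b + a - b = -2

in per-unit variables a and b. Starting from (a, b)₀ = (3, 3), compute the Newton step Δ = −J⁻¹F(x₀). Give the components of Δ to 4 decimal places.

At (3, 3): F = (-10.0000, 56.0000).
Jacobian J = [[-2·a·b - 4·a - 1, -a^2 + 8·b], [2·a + 5·b + 1, 5·a - 1]].
At the point, J = [[-31.0000, 15.0000], [22.0000, 14.0000]] (det J = -764.0000).
Solving J·Δ = −F gives Δ = (-1.2827, -1.9843).

(-1.2827, -1.9843)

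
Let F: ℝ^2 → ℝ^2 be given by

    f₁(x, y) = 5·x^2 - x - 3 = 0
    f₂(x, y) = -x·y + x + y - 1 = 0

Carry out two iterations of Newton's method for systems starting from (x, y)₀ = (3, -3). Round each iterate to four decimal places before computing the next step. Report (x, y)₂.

At (3, -3): F = (39.0000, 8.0000).
Jacobian J = [[10·x - 1, 0], [-y + 1, -x + 1]].
At the point, J = [[29.0000, 0.0000], [4.0000, -2.0000]] (det J = -58.0000).
Solving J·Δ = −F gives Δ = (-1.3448, 1.3103).
Then the next iterate is (x, y)₁ = (1.6552, -1.6897).
Round to (1.6552, -1.6897) and repeat: F = (9.043235, 1.762291), J = [[15.5520, 0.0000], [2.6897, -0.6552]].
Δ = (-0.5815, 0.3026), so (x, y)₂ = (1.0737, -1.3871).

(1.0737, -1.3871)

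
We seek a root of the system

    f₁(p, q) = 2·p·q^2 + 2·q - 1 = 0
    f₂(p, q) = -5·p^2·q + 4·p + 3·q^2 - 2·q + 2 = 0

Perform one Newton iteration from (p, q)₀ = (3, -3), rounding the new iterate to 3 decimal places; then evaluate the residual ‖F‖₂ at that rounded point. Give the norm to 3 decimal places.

57.381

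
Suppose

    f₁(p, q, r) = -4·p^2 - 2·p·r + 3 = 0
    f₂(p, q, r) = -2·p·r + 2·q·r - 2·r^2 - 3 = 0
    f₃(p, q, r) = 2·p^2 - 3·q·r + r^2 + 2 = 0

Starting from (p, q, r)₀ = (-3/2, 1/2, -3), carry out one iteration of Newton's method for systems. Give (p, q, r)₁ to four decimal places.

(-0.9479, 0.0521, -1.3125)

At (-3/2, 1/2, -3): F = (-15.0000, -33.0000, 20.0000).
Jacobian J = [[-8·p - 2·r, 0, -2·p], [-2·r, 2·r, -2·p + 2·q - 4·r], [4·p, -3·r, -3·q + 2·r]].
At the point, J = [[18.0000, 0.0000, 3.0000], [6.0000, -6.0000, 16.0000], [-6.0000, 9.0000, -7.5000]] (det J = -1728.0000).
Solving J·Δ = −F gives Δ = (0.5521, -0.4479, 1.6875).
Then the next iterate is (p, q, r)₁ = (-0.9479, 0.0521, -1.3125).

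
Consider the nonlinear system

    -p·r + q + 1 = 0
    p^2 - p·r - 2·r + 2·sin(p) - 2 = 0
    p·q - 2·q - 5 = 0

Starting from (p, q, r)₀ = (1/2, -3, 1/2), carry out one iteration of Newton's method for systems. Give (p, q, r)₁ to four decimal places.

At (1/2, -3, 1/2): F = (-2.2500, -2.041149, -0.5000).
Jacobian J = [[-r, 1, -p], [2·p - r + 2·cos(p), 0, -p - 2], [q, p - 2, 0]].
At the point, J = [[-0.5000, 1.0000, -0.5000], [2.255165, 0.0000, -2.5000], [-3.0000, -1.5000, 0.0000]] (det J = 11.066374).
Solving J·Δ = −F gives Δ = (-0.7371, 1.1408, -1.4813).
Then the next iterate is (p, q, r)₁ = (-0.2371, -1.8592, -0.9813).

(-0.2371, -1.8592, -0.9813)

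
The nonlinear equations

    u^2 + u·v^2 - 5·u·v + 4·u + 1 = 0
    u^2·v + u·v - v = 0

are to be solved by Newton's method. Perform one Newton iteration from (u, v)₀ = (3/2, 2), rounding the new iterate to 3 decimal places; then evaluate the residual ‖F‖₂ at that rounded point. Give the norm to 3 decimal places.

At (3/2, 2): F = (0.250, 5.500).
Jacobian J = [[2·u + v^2 - 5·v + 4, 2·u·v - 5·u], [2·u·v + v, u^2 + u - 1]].
At the point, J = [[1.000, -1.500], [8.000, 2.750]] (det J = 14.750).
Solving J·Δ = −F gives Δ = (-0.606, -0.237).
Then the next iterate is (u, v)₁ = (0.894, 1.763).
Re-evaluating at (0.894, 1.763): F = (0.27333, 1.22218), so ‖F‖₂ = 1.252.

1.252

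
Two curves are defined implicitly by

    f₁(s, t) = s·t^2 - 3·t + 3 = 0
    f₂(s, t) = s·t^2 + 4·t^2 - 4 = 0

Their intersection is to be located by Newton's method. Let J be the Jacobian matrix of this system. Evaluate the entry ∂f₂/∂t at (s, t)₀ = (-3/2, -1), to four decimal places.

∂f₂/∂t = 2·s·t + 8·t.
At (-3/2, -1) this is -5.0000.

-5.0000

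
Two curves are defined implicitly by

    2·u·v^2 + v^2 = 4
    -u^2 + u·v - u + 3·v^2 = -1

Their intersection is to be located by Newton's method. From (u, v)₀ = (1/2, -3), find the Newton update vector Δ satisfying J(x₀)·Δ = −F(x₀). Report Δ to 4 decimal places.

At (1/2, -3): F = (14.0000, 25.7500).
Jacobian J = [[2·v^2, 4·u·v + 2·v], [-2·u + v - 1, u + 6·v]].
At the point, J = [[18.0000, -12.0000], [-5.0000, -17.5000]] (det J = -375.0000).
Solving J·Δ = −F gives Δ = (0.1707, 1.4227).

(0.1707, 1.4227)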